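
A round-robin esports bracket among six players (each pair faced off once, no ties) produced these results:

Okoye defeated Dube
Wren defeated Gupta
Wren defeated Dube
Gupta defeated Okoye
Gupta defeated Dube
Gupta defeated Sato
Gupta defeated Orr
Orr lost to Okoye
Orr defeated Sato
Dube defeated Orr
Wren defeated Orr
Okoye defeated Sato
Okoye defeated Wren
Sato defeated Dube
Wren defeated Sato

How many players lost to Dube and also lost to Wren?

1

Dube beat: Orr.
Wren beat: Orr, Dube, Sato, Gupta.
Both beat: Orr — 1.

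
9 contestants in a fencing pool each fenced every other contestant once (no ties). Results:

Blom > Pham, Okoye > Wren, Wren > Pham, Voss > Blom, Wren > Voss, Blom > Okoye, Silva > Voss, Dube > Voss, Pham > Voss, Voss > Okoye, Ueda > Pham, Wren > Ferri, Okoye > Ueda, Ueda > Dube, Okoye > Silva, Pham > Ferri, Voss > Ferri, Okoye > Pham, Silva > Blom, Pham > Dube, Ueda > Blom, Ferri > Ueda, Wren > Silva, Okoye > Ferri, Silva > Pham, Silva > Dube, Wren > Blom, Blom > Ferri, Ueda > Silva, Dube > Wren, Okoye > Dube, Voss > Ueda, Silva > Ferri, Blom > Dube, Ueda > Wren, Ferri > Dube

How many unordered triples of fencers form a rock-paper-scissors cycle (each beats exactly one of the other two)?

Win totals: Pham 3, Blom 4, Okoye 6, Ueda 5, Wren 5, Voss 4, Silva 5, Ferri 2, Dube 2.
A fencer with w wins dominates both others in C(w,2) triples; summing gives 3 + 6 + 15 + 10 + 10 + 6 + 10 + 1 + 1 = 62 transitive triples.
Total triples C(9,3) = 84, so cyclic triples = 84 − 62 = 22.

22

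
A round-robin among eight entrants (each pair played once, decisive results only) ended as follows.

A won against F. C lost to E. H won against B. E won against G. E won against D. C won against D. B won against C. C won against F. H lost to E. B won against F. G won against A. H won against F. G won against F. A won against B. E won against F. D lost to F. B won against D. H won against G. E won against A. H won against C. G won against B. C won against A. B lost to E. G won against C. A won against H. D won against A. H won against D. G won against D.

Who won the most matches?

E

Win totals: A 3, B 3, C 3, D 1, E 7, F 1, G 5, H 5.
E leads with 7 wins (next highest: 5).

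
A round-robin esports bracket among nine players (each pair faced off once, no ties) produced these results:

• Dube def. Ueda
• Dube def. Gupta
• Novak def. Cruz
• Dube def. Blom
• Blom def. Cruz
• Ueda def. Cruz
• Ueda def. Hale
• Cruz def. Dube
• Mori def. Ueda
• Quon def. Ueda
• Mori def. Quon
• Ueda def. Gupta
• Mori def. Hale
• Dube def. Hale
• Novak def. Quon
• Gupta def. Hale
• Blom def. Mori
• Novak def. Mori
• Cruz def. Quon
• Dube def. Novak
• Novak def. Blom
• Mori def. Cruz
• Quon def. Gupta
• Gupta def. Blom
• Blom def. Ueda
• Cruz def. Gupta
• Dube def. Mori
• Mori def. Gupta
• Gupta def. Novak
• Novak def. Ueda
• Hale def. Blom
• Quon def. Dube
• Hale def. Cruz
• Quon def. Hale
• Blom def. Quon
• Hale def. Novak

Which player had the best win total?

Win totals: Cruz 3, Novak 5, Dube 6, Gupta 3, Blom 4, Quon 4, Mori 5, Ueda 3, Hale 3.
Dube leads with 6 wins (next highest: 5).

Dube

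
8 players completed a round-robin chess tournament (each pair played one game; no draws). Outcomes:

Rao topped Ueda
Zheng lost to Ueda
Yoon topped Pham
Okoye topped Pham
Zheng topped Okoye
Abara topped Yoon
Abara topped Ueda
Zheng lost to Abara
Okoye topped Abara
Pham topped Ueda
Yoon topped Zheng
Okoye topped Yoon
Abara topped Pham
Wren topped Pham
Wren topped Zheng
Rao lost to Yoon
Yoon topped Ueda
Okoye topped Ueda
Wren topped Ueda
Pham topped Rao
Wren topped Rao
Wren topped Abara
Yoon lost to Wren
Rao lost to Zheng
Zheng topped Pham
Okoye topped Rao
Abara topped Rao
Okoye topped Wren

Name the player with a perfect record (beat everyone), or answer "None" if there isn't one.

None

Highest win total is Wren with 6 (out of 7 possible).
Wren lost to Okoye, so no player went undefeated.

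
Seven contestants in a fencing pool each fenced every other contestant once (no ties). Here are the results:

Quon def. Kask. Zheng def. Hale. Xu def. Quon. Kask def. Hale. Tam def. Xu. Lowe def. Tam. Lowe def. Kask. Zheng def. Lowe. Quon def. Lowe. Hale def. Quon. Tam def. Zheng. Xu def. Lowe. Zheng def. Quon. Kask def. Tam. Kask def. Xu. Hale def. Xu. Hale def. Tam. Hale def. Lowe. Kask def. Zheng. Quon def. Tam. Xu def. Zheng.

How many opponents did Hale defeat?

4

Hale's results: beat Lowe, Xu, Quon, Tam; lost to Kask, Zheng.
That is 4 wins.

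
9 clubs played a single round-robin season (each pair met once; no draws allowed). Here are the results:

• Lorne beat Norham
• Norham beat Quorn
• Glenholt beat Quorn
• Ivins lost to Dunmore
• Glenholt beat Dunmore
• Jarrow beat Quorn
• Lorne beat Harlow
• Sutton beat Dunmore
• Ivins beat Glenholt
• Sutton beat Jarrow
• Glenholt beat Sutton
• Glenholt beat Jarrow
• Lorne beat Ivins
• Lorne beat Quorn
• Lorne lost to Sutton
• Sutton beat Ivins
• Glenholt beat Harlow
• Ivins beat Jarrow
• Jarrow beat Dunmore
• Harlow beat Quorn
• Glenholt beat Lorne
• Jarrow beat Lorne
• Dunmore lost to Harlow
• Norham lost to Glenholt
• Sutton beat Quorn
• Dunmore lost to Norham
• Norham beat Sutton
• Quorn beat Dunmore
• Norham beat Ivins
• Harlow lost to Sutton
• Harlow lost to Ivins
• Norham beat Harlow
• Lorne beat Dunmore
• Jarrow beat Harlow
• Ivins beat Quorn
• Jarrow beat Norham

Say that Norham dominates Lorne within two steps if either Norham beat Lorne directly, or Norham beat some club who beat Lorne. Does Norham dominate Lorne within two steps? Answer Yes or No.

Yes

Norham did not beat Lorne directly.
Norham beat Ivins, Quorn, Harlow, Dunmore, Sutton. Of those, Sutton beat Lorne.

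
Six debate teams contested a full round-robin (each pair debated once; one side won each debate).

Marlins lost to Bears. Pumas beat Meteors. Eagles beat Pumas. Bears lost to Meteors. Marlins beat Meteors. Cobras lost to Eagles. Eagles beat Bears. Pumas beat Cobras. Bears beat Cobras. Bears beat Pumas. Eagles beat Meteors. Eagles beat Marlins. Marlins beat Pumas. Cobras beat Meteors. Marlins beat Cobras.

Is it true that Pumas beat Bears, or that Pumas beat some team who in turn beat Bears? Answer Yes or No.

Pumas did not beat Bears directly.
Pumas beat Meteors, Cobras. Of those, Meteors beat Bears.

Yes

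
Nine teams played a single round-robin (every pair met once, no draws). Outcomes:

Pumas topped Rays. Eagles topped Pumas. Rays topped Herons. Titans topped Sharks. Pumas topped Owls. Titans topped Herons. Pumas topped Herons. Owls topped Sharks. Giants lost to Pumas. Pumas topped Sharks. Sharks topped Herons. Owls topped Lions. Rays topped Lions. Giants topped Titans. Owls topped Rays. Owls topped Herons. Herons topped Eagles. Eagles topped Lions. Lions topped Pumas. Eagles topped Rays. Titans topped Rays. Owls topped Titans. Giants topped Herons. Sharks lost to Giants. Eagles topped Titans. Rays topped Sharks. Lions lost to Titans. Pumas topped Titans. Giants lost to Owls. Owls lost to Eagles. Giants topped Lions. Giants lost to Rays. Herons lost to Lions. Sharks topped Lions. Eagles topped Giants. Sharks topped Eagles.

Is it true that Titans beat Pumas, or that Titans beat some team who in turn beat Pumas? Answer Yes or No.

Yes

Titans did not beat Pumas directly.
Titans beat Lions, Sharks, Rays, Herons. Of those, Lions beat Pumas.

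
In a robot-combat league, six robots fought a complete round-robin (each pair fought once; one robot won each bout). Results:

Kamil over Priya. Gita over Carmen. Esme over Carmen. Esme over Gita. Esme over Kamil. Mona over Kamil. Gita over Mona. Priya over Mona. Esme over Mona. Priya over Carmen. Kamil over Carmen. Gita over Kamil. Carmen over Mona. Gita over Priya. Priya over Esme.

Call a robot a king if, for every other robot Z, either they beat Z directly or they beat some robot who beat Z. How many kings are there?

3

Esme reaches everyone (king).
Kamil cannot reach Gita in two steps.
Mona cannot reach Esme, Gita in two steps.
Gita reaches everyone (king).
Priya reaches everyone (king).
Carmen cannot reach Esme, Gita, Priya in two steps.
Kings: Esme, Gita, Priya — 3.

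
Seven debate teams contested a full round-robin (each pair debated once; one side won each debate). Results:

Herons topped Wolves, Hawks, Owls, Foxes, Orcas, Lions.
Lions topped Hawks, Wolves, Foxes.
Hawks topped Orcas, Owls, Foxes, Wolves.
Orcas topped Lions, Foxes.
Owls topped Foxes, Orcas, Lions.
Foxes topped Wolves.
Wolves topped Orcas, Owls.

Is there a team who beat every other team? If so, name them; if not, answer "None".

Herons

Herons has 6 wins out of 6 opponents — a perfect record.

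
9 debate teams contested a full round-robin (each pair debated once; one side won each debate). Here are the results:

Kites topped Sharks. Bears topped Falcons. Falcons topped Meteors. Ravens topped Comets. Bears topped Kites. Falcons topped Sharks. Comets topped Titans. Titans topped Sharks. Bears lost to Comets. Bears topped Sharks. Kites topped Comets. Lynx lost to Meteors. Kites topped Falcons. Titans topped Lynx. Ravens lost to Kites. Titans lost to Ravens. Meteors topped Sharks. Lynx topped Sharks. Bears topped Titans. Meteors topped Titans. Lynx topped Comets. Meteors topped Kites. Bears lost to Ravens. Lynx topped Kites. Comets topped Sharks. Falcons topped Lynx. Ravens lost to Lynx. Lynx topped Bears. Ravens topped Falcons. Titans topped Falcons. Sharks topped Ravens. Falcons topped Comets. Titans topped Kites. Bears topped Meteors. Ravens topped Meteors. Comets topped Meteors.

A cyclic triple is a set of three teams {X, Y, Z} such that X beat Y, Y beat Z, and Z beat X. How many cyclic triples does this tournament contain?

24

Win totals: Ravens 5, Kites 4, Lynx 5, Bears 5, Comets 4, Meteors 4, Sharks 1, Titans 4, Falcons 4.
A team with w wins dominates both others in C(w,2) triples; summing gives 10 + 6 + 10 + 10 + 6 + 6 + 0 + 6 + 6 = 60 transitive triples.
Total triples C(9,3) = 84, so cyclic triples = 84 − 60 = 24.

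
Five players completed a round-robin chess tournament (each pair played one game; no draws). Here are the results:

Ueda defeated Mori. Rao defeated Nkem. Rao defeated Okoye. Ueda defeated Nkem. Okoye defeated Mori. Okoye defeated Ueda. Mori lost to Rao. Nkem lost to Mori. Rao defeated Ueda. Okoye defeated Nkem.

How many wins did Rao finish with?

Rao's results: beat Nkem, Okoye, Mori, Ueda; lost to no one.
That is 4 wins.

4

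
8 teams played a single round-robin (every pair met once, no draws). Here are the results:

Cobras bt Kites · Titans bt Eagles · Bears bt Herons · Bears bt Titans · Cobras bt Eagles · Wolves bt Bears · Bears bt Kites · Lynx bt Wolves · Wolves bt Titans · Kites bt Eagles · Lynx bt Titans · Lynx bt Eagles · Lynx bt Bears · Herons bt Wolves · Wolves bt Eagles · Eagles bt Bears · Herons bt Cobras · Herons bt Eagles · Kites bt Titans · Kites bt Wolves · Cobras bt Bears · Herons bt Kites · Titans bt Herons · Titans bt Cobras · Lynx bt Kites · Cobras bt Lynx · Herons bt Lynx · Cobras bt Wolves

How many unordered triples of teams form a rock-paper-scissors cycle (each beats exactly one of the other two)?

Win totals: Bears 3, Cobras 5, Eagles 1, Lynx 5, Kites 3, Titans 3, Herons 5, Wolves 3.
A team with w wins dominates both others in C(w,2) triples; summing gives 3 + 10 + 0 + 10 + 3 + 3 + 10 + 3 = 42 transitive triples.
Total triples C(8,3) = 56, so cyclic triples = 56 − 42 = 14.

14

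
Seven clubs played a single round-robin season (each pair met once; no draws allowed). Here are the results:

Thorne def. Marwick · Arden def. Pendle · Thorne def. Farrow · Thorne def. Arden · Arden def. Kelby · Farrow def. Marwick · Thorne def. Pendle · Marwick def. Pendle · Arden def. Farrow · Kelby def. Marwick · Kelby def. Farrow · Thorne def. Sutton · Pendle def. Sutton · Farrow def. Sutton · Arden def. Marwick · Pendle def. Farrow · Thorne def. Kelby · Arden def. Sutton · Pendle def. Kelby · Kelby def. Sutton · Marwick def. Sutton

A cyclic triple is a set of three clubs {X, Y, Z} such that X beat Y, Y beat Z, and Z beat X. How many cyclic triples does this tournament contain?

2

Win totals: Pendle 3, Thorne 6, Arden 5, Marwick 2, Sutton 0, Kelby 3, Farrow 2.
A club with w wins dominates both others in C(w,2) triples; summing gives 3 + 15 + 10 + 1 + 0 + 3 + 1 = 33 transitive triples.
Total triples C(7,3) = 35, so cyclic triples = 35 − 33 = 2.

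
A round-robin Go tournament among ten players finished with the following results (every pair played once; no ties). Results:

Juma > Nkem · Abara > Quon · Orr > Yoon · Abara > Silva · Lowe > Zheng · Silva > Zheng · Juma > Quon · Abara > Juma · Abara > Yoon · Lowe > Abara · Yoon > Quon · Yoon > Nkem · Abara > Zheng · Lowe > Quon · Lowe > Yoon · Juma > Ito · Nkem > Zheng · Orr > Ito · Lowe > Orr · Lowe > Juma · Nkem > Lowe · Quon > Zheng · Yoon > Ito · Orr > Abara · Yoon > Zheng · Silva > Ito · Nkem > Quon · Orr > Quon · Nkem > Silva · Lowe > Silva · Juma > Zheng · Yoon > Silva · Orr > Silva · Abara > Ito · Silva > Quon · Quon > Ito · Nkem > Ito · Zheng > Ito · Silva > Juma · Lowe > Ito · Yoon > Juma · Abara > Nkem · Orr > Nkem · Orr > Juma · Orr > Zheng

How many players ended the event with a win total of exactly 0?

1

Win totals: Orr 8, Zheng 1, Lowe 8, Quon 2, Nkem 5, Ito 0, Silva 4, Yoon 6, Juma 4, Abara 7.
Exactly 0: Ito — 1 player.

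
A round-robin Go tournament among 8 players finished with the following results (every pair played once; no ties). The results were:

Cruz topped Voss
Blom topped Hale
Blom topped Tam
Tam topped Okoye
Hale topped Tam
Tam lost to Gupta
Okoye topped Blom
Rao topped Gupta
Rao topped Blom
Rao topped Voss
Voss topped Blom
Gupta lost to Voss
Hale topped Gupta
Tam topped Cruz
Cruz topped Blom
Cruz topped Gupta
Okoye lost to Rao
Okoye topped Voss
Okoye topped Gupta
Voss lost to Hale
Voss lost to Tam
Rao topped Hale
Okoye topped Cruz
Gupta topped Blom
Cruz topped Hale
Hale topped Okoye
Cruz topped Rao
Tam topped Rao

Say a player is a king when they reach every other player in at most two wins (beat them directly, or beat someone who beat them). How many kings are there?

7

Gupta reaches everyone (king).
Blom reaches everyone (king).
Rao reaches everyone (king).
Hale reaches everyone (king).
Okoye reaches everyone (king).
Cruz reaches everyone (king).
Tam reaches everyone (king).
Voss cannot reach Rao, Okoye, Cruz in two steps.
Kings: Gupta, Blom, Rao, Hale, Okoye, Cruz, Tam — 7.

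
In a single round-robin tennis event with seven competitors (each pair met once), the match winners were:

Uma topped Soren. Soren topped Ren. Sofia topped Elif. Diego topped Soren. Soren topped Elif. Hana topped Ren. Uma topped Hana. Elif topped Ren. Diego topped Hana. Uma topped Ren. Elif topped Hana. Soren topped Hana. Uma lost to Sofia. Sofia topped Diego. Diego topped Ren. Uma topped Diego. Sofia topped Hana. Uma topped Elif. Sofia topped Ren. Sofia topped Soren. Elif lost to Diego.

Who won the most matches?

Win totals: Uma 5, Ren 0, Soren 3, Elif 2, Diego 4, Hana 1, Sofia 6.
Sofia leads with 6 wins (next highest: 5).

Sofia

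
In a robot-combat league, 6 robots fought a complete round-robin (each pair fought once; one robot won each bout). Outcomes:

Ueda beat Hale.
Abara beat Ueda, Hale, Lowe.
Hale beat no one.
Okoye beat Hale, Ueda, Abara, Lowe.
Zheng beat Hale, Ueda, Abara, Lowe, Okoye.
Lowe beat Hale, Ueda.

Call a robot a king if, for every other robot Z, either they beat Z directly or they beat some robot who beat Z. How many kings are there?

Abara cannot reach Okoye, Zheng in two steps.
Hale cannot reach Abara, Okoye, Ueda, Lowe, Zheng in two steps.
Okoye cannot reach Zheng in two steps.
Ueda cannot reach Abara, Okoye, Lowe, Zheng in two steps.
Lowe cannot reach Abara, Okoye, Zheng in two steps.
Zheng reaches everyone (king).
Kings: Zheng — 1.

1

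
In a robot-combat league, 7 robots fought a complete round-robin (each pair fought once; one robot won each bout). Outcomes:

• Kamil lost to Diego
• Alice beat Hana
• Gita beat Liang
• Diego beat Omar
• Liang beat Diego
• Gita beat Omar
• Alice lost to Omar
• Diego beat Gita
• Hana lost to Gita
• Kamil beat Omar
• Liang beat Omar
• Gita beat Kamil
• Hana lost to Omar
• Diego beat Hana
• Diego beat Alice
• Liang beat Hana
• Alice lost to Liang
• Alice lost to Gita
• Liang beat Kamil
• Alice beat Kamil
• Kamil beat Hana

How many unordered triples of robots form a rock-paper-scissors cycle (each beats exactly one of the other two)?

Win totals: Omar 2, Liang 5, Diego 5, Gita 5, Hana 0, Alice 2, Kamil 2.
A robot with w wins dominates both others in C(w,2) triples; summing gives 1 + 10 + 10 + 10 + 0 + 1 + 1 = 33 transitive triples.
Total triples C(7,3) = 35, so cyclic triples = 35 − 33 = 2.

2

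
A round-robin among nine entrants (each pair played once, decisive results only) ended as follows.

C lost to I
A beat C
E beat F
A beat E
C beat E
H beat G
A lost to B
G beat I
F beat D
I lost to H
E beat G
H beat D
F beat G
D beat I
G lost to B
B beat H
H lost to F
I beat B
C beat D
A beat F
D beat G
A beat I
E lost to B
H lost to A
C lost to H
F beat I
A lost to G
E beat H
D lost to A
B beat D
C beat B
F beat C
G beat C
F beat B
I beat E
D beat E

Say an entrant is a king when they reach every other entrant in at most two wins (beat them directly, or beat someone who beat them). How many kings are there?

A reaches everyone (king).
B reaches everyone (king).
C reaches everyone (king).
D reaches everyone (king).
E reaches everyone (king).
F reaches everyone (king).
G reaches everyone (king).
H cannot reach F in two steps.
I reaches everyone (king).
Kings: A, B, C, D, E, F, G, I — 8.

8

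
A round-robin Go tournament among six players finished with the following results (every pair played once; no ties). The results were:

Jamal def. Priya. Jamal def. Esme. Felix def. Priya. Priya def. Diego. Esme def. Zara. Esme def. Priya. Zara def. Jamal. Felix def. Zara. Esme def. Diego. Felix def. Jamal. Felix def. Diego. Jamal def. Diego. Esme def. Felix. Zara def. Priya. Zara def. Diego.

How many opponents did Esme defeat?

4

Esme's results: beat Priya, Diego, Zara, Felix; lost to Jamal.
That is 4 wins.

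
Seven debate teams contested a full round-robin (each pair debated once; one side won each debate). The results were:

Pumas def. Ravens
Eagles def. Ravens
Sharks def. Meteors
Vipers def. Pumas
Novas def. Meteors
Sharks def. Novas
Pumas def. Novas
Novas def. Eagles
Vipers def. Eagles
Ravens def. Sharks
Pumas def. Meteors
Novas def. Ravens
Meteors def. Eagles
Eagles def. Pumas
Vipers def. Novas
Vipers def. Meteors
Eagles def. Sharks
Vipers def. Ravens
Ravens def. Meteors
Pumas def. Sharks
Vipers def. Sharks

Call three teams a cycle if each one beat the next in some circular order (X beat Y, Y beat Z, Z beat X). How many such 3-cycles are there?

Win totals: Meteors 1, Sharks 2, Novas 3, Eagles 3, Vipers 6, Pumas 4, Ravens 2.
A team with w wins dominates both others in C(w,2) triples; summing gives 0 + 1 + 3 + 3 + 15 + 6 + 1 = 29 transitive triples.
Total triples C(7,3) = 35, so cyclic triples = 35 − 29 = 6.

6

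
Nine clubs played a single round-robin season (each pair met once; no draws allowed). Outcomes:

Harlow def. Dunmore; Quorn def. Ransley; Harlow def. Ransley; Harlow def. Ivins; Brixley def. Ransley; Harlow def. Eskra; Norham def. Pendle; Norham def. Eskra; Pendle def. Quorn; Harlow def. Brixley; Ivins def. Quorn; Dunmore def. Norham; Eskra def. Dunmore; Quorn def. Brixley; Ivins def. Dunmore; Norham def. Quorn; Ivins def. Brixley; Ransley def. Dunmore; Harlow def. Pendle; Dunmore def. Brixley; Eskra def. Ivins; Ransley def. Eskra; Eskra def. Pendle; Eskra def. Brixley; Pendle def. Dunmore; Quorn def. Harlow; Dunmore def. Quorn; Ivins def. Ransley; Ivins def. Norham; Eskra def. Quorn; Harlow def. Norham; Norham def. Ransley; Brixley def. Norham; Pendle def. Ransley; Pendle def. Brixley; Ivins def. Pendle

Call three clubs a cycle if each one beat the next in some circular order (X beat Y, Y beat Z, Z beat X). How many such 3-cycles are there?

18

Win totals: Quorn 3, Dunmore 3, Eskra 5, Ransley 2, Brixley 2, Harlow 7, Norham 4, Pendle 4, Ivins 6.
A club with w wins dominates both others in C(w,2) triples; summing gives 3 + 3 + 10 + 1 + 1 + 21 + 6 + 6 + 15 = 66 transitive triples.
Total triples C(9,3) = 84, so cyclic triples = 84 − 66 = 18.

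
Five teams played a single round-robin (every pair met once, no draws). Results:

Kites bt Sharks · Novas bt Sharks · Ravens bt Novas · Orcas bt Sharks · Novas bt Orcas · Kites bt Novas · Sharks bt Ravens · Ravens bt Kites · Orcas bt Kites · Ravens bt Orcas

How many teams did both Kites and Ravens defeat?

1

Kites beat: Sharks, Novas.
Ravens beat: Novas, Kites, Orcas.
Both beat: Novas — 1.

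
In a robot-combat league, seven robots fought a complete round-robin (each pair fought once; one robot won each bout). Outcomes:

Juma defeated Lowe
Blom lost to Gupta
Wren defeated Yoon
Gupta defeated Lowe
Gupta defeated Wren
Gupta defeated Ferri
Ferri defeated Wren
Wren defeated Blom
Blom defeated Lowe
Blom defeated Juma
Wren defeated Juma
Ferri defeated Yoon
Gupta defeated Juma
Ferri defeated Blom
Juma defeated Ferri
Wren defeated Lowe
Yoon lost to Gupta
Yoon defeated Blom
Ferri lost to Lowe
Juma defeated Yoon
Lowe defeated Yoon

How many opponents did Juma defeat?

Juma's results: beat Lowe, Yoon, Ferri; lost to Wren, Gupta, Blom.
That is 3 wins.

3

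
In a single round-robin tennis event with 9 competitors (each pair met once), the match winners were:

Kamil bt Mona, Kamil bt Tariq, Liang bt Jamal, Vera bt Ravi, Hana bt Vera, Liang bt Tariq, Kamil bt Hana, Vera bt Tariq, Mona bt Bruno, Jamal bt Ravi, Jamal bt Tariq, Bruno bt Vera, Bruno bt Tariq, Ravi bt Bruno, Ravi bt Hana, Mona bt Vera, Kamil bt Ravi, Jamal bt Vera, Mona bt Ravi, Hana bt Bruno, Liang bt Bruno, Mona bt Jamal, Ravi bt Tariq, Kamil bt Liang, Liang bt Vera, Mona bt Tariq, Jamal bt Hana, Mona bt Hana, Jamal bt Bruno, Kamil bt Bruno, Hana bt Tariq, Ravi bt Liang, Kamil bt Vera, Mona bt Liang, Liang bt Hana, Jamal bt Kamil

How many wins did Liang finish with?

Liang's results: beat Bruno, Tariq, Vera, Jamal, Hana; lost to Ravi, Mona, Kamil.
That is 5 wins.

5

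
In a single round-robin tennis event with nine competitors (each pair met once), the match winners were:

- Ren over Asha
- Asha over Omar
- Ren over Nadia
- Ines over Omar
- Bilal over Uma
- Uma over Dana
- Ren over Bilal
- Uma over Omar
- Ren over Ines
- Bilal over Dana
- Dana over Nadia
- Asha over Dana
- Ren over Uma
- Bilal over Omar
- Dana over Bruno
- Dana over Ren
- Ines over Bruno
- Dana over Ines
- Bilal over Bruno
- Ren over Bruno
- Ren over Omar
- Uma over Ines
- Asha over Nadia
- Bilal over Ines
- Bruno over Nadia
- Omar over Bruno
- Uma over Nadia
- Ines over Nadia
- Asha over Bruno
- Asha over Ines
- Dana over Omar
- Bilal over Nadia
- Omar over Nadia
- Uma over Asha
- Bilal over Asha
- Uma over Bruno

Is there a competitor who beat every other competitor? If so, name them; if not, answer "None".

Highest win total is Ren with 7 (out of 8 possible).
Ren lost to Dana, so no competitor went undefeated.

None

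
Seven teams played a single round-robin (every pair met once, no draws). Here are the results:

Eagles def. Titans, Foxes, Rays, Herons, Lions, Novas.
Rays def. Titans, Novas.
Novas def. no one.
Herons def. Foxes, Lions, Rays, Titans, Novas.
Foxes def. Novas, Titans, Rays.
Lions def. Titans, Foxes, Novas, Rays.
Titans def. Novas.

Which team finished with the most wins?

Win totals: Herons 5, Eagles 6, Lions 4, Rays 2, Foxes 3, Titans 1, Novas 0.
Eagles leads with 6 wins (next highest: 5).

Eagles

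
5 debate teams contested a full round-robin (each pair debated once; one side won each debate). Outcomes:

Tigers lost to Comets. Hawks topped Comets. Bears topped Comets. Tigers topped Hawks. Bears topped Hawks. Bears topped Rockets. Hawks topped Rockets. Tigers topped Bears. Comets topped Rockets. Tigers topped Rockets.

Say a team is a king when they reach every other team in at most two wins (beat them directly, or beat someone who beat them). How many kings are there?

Rockets cannot reach Bears, Hawks, Tigers, Comets in two steps.
Bears reaches everyone (king).
Hawks cannot reach Bears in two steps.
Tigers reaches everyone (king).
Comets reaches everyone (king).
Kings: Bears, Tigers, Comets — 3.

3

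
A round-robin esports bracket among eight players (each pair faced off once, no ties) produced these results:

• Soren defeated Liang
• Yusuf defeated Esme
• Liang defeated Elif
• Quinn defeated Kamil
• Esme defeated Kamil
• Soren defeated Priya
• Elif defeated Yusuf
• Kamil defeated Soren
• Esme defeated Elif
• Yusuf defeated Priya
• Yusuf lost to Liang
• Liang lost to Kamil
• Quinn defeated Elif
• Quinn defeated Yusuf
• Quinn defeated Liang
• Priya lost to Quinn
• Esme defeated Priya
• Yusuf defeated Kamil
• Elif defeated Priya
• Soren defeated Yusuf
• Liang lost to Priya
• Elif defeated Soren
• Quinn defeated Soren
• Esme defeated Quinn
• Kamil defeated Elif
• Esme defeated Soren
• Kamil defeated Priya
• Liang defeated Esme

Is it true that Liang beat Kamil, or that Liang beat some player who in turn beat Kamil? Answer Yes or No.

Yes

Liang did not beat Kamil directly.
Liang beat Yusuf, Elif, Esme. Of those, Yusuf beat Kamil.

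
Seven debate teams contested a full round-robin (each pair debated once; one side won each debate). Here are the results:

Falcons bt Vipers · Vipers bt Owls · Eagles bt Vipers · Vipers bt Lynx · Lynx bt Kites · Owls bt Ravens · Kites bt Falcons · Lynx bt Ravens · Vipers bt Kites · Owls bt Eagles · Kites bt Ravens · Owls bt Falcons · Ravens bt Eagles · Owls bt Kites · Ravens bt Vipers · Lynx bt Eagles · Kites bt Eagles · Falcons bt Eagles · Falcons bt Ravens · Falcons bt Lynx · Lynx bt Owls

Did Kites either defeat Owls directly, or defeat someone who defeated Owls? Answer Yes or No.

No

Kites did not beat Owls directly.
Kites beat Eagles, Ravens, Falcons, but each of them lost to Owls. No two-step path.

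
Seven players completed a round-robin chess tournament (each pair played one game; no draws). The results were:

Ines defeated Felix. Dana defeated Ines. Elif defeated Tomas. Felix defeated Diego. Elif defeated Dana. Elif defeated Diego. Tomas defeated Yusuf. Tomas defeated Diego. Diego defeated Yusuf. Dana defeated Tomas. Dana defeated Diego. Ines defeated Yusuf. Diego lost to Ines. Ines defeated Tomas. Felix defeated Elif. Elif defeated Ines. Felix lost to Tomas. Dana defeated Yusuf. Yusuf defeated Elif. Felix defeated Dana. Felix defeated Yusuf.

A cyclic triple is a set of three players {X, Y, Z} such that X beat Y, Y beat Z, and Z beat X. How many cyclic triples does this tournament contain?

Win totals: Diego 1, Felix 4, Ines 4, Yusuf 1, Elif 4, Tomas 3, Dana 4.
A player with w wins dominates both others in C(w,2) triples; summing gives 0 + 6 + 6 + 0 + 6 + 3 + 6 = 27 transitive triples.
Total triples C(7,3) = 35, so cyclic triples = 35 − 27 = 8.

8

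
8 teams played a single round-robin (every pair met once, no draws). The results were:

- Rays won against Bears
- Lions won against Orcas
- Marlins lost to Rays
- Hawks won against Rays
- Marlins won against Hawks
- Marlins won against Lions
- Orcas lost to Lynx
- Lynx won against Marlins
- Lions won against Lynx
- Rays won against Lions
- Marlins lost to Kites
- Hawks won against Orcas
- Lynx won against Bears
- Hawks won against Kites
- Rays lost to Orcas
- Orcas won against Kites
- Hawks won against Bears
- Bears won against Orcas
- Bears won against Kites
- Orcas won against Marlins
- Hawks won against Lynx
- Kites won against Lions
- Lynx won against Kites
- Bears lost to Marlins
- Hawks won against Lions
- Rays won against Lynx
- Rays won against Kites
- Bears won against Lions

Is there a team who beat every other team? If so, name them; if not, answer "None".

Highest win total is Hawks with 6 (out of 7 possible).
Hawks lost to Marlins, so no team went undefeated.

None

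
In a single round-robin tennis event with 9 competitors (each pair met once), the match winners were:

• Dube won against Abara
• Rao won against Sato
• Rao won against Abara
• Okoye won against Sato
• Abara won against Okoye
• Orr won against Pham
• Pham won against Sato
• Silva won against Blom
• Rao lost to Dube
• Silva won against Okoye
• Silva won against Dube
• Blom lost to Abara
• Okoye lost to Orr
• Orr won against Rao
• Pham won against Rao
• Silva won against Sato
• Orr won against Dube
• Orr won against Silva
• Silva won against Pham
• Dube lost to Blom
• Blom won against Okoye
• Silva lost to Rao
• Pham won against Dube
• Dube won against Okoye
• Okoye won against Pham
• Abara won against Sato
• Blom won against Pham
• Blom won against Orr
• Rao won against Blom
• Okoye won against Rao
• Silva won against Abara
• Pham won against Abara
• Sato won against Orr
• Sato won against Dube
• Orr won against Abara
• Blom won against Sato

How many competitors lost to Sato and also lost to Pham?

1

Sato beat: Dube, Orr.
Pham beat: Dube, Abara, Rao, Sato.
Both beat: Dube — 1.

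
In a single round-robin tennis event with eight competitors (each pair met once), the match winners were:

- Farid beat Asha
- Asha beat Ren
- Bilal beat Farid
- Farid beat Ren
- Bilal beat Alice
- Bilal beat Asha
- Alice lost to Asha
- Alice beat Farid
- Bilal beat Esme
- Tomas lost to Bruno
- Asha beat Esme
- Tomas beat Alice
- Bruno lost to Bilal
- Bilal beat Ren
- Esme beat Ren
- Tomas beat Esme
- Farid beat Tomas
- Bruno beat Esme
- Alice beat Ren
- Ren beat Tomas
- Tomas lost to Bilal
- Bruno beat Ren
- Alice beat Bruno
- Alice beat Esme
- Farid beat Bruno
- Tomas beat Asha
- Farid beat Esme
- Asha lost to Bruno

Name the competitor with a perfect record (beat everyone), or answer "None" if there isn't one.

Bilal

Bilal has 7 wins out of 7 opponents — a perfect record.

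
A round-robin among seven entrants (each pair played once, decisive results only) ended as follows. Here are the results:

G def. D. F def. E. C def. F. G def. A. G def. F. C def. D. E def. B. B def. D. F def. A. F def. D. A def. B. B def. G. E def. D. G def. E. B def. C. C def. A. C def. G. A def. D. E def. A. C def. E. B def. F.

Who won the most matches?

C

Win totals: A 2, B 4, C 5, D 0, E 3, F 3, G 4.
C leads with 5 wins (next highest: 4).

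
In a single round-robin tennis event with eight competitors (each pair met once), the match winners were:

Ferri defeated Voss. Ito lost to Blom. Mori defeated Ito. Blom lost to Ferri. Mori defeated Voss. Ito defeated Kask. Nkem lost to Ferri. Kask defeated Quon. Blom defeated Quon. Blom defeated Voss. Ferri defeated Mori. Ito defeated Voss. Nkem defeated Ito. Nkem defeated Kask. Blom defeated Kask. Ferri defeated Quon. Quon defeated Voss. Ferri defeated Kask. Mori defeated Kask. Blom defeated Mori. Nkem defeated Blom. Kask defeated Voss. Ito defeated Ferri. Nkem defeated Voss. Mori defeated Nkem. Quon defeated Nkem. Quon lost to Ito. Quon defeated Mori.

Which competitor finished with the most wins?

Win totals: Mori 4, Quon 3, Nkem 4, Ferri 6, Ito 4, Blom 5, Voss 0, Kask 2.
Ferri leads with 6 wins (next highest: 5).

Ferri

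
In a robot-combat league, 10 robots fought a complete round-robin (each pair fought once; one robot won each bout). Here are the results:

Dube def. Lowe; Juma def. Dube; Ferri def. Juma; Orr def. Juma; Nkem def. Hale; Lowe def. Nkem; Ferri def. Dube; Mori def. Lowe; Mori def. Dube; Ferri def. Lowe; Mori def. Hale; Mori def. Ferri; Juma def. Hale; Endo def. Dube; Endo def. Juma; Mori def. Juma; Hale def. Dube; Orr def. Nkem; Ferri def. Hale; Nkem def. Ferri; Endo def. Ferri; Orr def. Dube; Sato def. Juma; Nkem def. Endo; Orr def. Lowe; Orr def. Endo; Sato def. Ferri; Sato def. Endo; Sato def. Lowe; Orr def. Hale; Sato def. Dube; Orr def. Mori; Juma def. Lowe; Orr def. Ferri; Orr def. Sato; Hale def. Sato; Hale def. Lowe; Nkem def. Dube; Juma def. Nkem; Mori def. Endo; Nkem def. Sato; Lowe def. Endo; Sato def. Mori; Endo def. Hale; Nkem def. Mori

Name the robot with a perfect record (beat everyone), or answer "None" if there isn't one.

Orr

Orr has 9 wins out of 9 opponents — a perfect record.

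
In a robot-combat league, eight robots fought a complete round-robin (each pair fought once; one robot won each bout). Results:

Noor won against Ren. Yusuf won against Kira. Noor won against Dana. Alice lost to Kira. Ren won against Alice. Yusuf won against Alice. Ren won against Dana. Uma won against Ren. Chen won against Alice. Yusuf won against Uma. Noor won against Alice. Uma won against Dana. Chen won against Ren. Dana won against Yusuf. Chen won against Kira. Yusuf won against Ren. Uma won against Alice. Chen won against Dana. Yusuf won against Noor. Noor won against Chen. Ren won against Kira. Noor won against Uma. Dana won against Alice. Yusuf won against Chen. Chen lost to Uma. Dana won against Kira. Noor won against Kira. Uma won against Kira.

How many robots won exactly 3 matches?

2

Win totals: Kira 1, Noor 6, Dana 3, Uma 5, Chen 4, Yusuf 6, Ren 3, Alice 0.
Exactly 3: Dana, Ren — 2 robots.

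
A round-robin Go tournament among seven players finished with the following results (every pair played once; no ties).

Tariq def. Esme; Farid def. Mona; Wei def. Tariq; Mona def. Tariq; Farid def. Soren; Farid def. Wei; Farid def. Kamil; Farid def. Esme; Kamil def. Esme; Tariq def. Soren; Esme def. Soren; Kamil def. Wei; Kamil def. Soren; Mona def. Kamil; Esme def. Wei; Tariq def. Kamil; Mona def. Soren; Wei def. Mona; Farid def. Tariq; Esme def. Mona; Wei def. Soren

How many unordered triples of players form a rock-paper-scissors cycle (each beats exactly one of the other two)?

5

Win totals: Farid 6, Kamil 3, Tariq 3, Esme 3, Soren 0, Mona 3, Wei 3.
A player with w wins dominates both others in C(w,2) triples; summing gives 15 + 3 + 3 + 3 + 0 + 3 + 3 = 30 transitive triples.
Total triples C(7,3) = 35, so cyclic triples = 35 − 30 = 5.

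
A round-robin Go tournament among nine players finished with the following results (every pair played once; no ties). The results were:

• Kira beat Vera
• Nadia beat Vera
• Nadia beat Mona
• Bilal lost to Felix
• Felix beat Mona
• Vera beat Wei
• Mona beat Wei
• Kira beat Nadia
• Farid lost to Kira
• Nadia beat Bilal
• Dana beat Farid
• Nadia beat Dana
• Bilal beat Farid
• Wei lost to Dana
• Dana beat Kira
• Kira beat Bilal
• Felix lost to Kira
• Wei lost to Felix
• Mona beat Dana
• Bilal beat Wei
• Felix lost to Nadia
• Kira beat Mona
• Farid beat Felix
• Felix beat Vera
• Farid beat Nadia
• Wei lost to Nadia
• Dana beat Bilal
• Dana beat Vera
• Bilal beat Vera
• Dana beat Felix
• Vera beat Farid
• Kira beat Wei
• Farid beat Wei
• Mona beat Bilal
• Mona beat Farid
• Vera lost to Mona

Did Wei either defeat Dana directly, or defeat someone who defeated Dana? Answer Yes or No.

Wei did not beat Dana directly.
Wei beat no one, so there is no intermediate player.

No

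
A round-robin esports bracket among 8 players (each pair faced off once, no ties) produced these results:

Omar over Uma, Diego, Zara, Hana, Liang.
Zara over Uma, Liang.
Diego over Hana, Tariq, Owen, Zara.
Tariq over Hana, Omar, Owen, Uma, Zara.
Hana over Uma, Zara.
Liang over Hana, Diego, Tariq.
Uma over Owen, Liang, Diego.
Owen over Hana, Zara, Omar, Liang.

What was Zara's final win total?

Zara's results: beat Liang, Uma; lost to Diego, Omar, Owen, Tariq, Hana.
That is 2 wins.

2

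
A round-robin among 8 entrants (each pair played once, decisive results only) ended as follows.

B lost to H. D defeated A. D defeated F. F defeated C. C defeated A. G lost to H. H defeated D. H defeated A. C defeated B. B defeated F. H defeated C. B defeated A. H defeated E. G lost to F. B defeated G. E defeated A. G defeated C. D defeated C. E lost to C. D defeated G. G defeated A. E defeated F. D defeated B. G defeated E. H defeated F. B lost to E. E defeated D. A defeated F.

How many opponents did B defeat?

B's results: beat A, F, G; lost to C, D, E, H.
That is 3 wins.

3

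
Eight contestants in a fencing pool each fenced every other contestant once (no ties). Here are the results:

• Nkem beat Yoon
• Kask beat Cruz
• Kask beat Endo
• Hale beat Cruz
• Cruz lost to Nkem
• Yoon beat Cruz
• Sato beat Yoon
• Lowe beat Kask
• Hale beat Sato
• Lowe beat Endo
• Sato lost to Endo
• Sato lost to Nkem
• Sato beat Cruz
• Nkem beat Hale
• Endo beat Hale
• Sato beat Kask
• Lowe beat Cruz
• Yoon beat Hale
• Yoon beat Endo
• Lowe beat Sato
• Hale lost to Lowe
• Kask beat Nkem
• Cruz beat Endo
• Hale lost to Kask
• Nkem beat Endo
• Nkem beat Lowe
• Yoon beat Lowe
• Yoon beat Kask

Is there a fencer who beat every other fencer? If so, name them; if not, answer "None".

None

Highest win total is Nkem with 6 (out of 7 possible).
Nkem lost to Kask, so no fencer went undefeated.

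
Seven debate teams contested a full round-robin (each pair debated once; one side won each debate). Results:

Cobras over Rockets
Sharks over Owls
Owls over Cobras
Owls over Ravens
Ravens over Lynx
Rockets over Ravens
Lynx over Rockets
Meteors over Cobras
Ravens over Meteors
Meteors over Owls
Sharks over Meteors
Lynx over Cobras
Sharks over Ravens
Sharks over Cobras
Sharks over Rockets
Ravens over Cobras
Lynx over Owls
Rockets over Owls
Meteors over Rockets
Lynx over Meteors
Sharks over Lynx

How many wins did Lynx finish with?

4

Lynx's results: beat Cobras, Meteors, Rockets, Owls; lost to Ravens, Sharks.
That is 4 wins.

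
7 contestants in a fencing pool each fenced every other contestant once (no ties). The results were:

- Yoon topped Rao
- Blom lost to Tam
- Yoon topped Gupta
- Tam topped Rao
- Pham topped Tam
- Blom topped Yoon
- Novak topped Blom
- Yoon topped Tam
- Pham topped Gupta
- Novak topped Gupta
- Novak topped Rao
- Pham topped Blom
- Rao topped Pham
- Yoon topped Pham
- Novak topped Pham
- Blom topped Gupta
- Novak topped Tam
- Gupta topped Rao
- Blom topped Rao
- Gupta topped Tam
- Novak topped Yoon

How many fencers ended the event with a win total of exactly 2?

2

Win totals: Tam 2, Pham 3, Rao 1, Yoon 4, Gupta 2, Novak 6, Blom 3.
Exactly 2: Tam, Gupta — 2 fencers.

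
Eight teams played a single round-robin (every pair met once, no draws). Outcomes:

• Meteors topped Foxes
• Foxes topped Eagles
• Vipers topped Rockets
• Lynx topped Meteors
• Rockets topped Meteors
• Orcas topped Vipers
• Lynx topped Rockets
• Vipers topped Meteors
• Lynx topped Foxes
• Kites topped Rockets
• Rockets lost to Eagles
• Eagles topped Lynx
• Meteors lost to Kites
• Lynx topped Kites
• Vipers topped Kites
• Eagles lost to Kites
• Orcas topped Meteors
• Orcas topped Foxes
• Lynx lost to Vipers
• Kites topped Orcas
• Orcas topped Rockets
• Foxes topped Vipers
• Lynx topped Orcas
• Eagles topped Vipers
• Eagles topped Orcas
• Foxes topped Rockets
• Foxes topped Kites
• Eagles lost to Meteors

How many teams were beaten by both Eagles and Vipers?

2

Eagles beat: Orcas, Lynx, Vipers, Rockets.
Vipers beat: Lynx, Kites, Meteors, Rockets.
Both beat: Lynx, Rockets — 2.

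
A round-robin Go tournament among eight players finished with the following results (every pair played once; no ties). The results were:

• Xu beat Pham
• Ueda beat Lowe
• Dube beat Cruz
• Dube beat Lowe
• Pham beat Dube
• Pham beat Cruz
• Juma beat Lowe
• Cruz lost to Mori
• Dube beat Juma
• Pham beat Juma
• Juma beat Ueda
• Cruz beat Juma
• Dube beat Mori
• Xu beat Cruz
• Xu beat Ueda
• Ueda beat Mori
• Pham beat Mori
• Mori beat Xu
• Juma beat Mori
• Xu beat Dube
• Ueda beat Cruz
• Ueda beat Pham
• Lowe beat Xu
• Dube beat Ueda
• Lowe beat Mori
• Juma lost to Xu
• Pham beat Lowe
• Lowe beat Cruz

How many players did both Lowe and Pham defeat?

Lowe beat: Cruz, Xu, Mori.
Pham beat: Juma, Cruz, Lowe, Dube, Mori.
Both beat: Cruz, Mori — 2.

2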